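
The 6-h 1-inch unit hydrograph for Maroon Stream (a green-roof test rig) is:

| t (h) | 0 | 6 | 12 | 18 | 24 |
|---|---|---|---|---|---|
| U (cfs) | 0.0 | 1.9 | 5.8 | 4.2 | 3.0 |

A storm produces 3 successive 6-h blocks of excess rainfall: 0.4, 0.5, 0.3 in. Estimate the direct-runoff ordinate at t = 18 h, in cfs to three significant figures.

Q ≈ 5.15 cfs

By discrete convolution, Q_j = Σ (P_i / 1 in) · U_{j−i}.
At t = 18 h (j=3): Q = (0.4/1)·4.2 + (0.5/1)·5.8 + (0.3/1)·1.9 = 5.15 cfs.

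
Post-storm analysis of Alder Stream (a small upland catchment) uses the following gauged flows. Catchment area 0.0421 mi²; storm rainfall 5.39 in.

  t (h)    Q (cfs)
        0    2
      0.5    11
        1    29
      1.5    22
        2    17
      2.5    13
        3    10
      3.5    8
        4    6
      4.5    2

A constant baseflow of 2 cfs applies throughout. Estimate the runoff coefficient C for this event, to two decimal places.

C ≈ 0.34

ΣQ_DR = 100.0 cfs; V = ΣQ_DR·Δt = 1.800 × 10^5 ft³.
Runoff depth d = V / A = 1.840 in.
C = d / P = 1.840 / 5.39 = 0.34.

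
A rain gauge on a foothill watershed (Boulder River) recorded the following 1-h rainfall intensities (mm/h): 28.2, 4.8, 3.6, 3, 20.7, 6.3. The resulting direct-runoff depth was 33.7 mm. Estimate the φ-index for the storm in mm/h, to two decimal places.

φ ≈ 7.60 mm/h

Only the 2 blocks with intensity above φ contribute runoff: 28.2, 20.7 mm/h.
Σ(I−φ)·Δt = d  ⇒  (28.2+20.7 − 2φ)·1 = 33.7
φ = (48.90 − 33.7/1) / 2 = 7.60 mm/h.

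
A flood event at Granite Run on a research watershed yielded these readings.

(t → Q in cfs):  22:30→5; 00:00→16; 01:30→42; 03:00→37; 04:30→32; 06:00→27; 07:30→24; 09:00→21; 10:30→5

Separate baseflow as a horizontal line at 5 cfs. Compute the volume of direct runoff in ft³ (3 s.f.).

Direct-runoff ordinates (Q − Q_b): 0.0, 11.0, 37.0, 32.0, 27.0, 22.0, 19.0, 16.0, 0.0 cfs.
ΣQ_DR = 164.0 cfs.
With Δt = 1.5 h = 5400 s, V = ΣQ_DR · Δt = 164.0 × 5400 = 8.86 × 10^5 ft³.

V ≈ 8.86 × 10^5 ft³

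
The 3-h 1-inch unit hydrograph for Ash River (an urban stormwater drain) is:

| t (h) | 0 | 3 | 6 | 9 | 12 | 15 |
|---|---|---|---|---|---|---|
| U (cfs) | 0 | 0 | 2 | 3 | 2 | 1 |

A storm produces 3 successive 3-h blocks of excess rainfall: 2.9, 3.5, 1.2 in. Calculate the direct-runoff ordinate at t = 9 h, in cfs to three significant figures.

By discrete convolution, Q_j = Σ (P_i / 1 in) · U_{j−i}.
At t = 9 h (j=3): Q = (2.9/1)·3 + (3.5/1)·2 + (1.2/1)·0 = 15.7 cfs.

Q ≈ 15.7 cfs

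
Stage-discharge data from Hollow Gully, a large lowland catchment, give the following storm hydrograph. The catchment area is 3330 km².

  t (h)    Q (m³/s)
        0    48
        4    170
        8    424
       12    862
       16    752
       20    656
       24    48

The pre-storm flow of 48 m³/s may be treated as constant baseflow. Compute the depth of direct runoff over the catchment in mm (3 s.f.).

d ≈ 11.3 mm

Direct runoff: 0.0, 122.0, 376.0, 814.0, 704.0, 608.0, 0.0 m³/s; ΣQ_DR = 2624 m³/s.
V = ΣQ_DR · Δt = 2624 × 14400 s = 3.779 × 10^7 m³.
Over A = 3330 km², depth = V / A = 11.3 mm.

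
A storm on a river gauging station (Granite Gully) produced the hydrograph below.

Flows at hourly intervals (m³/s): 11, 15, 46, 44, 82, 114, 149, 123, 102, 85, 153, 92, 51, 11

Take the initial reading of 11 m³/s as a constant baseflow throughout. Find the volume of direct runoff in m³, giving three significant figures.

V ≈ 3.33 × 10^6 m³

Direct-runoff ordinates (Q − Q_b): 0.0, 4.0, 35.0, 33.0, 71.0, 103.0, 138.0, 112.0, 91.0, 74.0, 142.0, 81.0, 40.0, 0.0 m³/s.
ΣQ_DR = 924.0 m³/s.
With Δt = 1 h = 3600 s, V = ΣQ_DR · Δt = 924.0 × 3600 = 3.33 × 10^6 m³.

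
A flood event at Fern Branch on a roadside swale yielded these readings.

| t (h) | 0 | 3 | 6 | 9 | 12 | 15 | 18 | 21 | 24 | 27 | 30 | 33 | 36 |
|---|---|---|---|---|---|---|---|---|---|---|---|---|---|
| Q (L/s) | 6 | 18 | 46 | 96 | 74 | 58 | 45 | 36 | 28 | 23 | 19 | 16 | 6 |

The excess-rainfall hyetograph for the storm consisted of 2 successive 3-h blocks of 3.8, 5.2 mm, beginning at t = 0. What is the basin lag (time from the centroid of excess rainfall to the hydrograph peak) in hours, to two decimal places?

Centroid of excess rainfall: t_c = Σ P_i·t̄_i / ΣP_i = 3.2333 h (block centres at 1.5, 4.5 h).
Hydrograph peak occurs at t = 9 h, so basin lag t_L = 9 − 3.2333 = 5.77 h.

t_L ≈ 5.77 h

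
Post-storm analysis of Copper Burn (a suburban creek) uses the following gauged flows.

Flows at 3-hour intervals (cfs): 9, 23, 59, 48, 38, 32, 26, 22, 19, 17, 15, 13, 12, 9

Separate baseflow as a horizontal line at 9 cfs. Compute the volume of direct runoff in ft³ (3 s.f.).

V ≈ 2.33 × 10^6 ft³

Direct-runoff ordinates (Q − Q_b): 0.0, 14.0, 50.0, 39.0, 29.0, 23.0, 17.0, 13.0, 10.0, 8.0, 6.0, 4.0, 3.0, 0.0 cfs.
ΣQ_DR = 216.0 cfs.
With Δt = 3 h = 10800 s, V = ΣQ_DR · Δt = 216.0 × 10800 = 2.33 × 10^6 ft³.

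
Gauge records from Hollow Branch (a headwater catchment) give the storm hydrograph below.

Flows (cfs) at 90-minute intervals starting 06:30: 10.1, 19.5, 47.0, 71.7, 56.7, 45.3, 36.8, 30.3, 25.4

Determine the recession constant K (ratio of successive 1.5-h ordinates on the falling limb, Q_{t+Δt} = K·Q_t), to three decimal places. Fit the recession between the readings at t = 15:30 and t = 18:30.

K ≈ 0.831

Using the recession-limb readings at t = 15:30 and t = 18:30: Q falls from 36.8 to 25.4 cfs over 2 intervals.
K = (Q₂/Q₁)^(1/2) = (25.4/36.8)^(1/2) = 0.831.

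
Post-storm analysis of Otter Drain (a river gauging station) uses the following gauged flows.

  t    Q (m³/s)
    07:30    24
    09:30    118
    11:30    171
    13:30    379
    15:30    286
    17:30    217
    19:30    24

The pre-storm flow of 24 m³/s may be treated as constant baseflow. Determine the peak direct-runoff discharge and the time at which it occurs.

Q_p = 355.0 m³/s at t = 13:30

Subtracting baseflow gives direct-runoff ordinates: 0.0, 94.0, 147.0, 355.0, 262.0, 193.0, 0.0 m³/s.
The maximum is 355.0 m³/s, occurring at the reading for t = 13:30.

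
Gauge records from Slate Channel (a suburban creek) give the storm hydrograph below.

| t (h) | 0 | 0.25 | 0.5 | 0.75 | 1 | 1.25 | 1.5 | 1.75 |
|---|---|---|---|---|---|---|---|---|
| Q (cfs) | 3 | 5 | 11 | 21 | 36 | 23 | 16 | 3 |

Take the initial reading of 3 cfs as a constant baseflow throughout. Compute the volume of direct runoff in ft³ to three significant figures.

V ≈ 84600 ft³

Direct-runoff ordinates (Q − Q_b): 0.0, 2.0, 8.0, 18.0, 33.0, 20.0, 13.0, 0.0 cfs.
ΣQ_DR = 94.00 cfs.
With Δt = 0.25 h = 900 s, V = ΣQ_DR · Δt = 94.00 × 900 = 84600 ft³.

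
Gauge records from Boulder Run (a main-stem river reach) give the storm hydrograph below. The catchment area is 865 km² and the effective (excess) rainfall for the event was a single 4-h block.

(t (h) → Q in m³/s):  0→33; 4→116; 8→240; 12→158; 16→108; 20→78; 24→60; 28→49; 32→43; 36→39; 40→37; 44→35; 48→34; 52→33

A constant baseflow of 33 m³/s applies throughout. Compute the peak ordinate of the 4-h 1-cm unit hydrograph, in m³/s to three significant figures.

Direct runoff: 0.0, 83.0, 207.0, 125.0, 75.0, 45.0, 27.0, 16.0, 10.0, 6.0, 4.0, 2.0, 1.0, 0.0 m³/s; ΣQ_DR = 601.0 m³/s, peak = 207.0 m³/s.
Runoff depth d = ΣQ_DR·Δt / A = 601.0 × 14400 / (865 km²) = 10.01 mm.
The 1-cm UH is the DRH scaled by (10 mm)/d, so U_p = 207.0 × 10/10.01 = 207 m³/s.

U_p ≈ 207 m³/s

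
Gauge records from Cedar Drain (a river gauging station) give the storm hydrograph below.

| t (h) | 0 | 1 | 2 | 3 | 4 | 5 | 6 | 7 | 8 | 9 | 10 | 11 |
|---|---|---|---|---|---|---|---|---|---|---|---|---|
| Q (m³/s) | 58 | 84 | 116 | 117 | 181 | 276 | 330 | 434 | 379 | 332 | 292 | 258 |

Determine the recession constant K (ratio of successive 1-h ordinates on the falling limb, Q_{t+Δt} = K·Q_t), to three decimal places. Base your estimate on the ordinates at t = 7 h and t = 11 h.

K ≈ 0.878

Using the recession-limb readings at t = 7 h and t = 11 h: Q falls from 434 to 258 m³/s over 4 intervals.
K = (Q₂/Q₁)^(1/4) = (258/434)^(1/4) = 0.878.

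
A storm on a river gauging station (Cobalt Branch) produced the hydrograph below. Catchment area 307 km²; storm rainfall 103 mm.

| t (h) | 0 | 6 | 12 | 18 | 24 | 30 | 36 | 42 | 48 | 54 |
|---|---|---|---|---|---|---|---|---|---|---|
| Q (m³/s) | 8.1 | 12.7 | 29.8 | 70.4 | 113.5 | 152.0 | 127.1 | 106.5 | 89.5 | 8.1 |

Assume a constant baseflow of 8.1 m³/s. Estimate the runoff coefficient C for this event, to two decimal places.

C ≈ 0.43

ΣQ_DR = 636.7 m³/s; V = ΣQ_DR·Δt = 1.375 × 10^7 m³.
Runoff depth d = V / A = 44.80 mm.
C = d / P = 44.80 / 103 = 0.43.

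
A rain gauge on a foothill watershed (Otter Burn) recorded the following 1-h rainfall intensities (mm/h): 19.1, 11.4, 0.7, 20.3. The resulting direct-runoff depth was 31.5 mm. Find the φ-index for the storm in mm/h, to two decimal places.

φ ≈ 6.43 mm/h

Only the 3 blocks with intensity above φ contribute runoff: 19.1, 11.4, 20.3 mm/h.
Σ(I−φ)·Δt = d  ⇒  (19.1+11.4+20.3 − 3φ)·1 = 31.5
φ = (50.80 − 31.5/1) / 3 = 6.43 mm/h.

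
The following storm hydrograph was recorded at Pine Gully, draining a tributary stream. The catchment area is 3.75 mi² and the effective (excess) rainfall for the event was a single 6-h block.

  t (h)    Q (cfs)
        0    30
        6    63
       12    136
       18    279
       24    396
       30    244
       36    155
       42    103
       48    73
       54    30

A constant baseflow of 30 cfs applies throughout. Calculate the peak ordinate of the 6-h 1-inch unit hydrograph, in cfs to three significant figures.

U_p ≈ 122 cfs

Direct runoff: 0.0, 33.0, 106.0, 249.0, 366.0, 214.0, 125.0, 73.0, 43.0, 0.0 cfs; ΣQ_DR = 1209 cfs, peak = 366.0 cfs.
Runoff depth d = ΣQ_DR·Δt / A = 1209 × 21600 / (3.75 mi²) = 2.998 in.
The 1-inch UH is the DRH scaled by (1 in)/d, so U_p = 366.0 × 1/2.998 = 122 cfs.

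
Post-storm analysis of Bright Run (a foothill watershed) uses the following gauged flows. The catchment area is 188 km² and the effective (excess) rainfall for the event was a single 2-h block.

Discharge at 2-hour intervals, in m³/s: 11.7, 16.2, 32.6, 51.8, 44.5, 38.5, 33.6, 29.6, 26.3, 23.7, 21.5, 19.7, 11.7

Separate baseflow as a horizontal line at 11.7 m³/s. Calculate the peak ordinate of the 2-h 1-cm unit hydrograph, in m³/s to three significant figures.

Direct runoff: 0.0, 4.5, 20.9, 40.1, 32.8, 26.8, 21.9, 17.9, 14.6, 12.0, 9.8, 8.0, 0.0 m³/s; ΣQ_DR = 209.3 m³/s, peak = 40.1 m³/s.
Runoff depth d = ΣQ_DR·Δt / A = 209.3 × 7200 / (188 km²) = 8.016 mm.
The 1-cm UH is the DRH scaled by (10 mm)/d, so U_p = 40.1 × 10/8.016 = 50.0 m³/s.

U_p ≈ 50.0 m³/s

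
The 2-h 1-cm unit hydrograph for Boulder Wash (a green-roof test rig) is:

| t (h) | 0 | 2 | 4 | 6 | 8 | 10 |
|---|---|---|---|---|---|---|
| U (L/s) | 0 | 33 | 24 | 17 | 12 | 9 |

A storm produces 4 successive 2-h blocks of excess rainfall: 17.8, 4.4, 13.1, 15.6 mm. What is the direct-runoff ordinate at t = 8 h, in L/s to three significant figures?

By discrete convolution, Q_j = Σ (P_i / 10 mm) · U_{j−i}.
At t = 8 h (j=4): Q = (17.8/10)·12 + (4.4/10)·17 + (13.1/10)·24 + (15.6/10)·33 = 112 L/s.

Q ≈ 112 L/s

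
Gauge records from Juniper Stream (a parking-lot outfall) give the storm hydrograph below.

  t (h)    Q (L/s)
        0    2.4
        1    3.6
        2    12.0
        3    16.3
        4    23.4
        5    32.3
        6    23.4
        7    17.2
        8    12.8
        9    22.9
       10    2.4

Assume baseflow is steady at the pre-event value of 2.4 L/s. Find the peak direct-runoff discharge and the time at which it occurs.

Subtracting baseflow gives direct-runoff ordinates: 0.0, 1.2, 9.6, 13.9, 21.0, 29.9, 21.0, 14.8, 10.4, 20.5, 0.0 L/s.
The maximum is 29.9 L/s, occurring at the reading for t = 5 h.

Q_p = 29.9 L/s at t = 5 h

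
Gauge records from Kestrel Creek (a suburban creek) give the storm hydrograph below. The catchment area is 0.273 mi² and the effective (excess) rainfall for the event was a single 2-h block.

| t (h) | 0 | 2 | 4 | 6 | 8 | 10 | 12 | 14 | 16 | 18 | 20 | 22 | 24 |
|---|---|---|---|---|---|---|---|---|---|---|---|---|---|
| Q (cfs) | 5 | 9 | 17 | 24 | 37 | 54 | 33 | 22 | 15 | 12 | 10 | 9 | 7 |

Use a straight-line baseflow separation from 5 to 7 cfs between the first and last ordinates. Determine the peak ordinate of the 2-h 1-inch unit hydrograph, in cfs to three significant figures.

Direct runoff: 0.00, 3.83, 11.67, 18.50, 31.33, 48.17, 27.00, 15.83, 8.67, 5.50, 3.33, 2.17, 0.00 cfs; ΣQ_DR = 176.0 cfs, peak = 48.17 cfs.
Runoff depth d = ΣQ_DR·Δt / A = 176.0 × 7200 / (0.273 mi²) = 1.998 in.
The 1-inch UH is the DRH scaled by (1 in)/d, so U_p = 48.17 × 1/1.998 = 24.1 cfs.

U_p ≈ 24.1 cfs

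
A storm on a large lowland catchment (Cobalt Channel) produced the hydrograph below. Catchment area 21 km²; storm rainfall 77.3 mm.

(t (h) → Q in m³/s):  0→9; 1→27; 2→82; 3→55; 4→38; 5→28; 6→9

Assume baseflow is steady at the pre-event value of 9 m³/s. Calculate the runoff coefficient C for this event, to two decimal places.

ΣQ_DR = 185.0 m³/s; V = ΣQ_DR·Δt = 6.660 × 10^5 m³.
Runoff depth d = V / A = 31.71 mm.
C = d / P = 31.71 / 77.3 = 0.41.

C ≈ 0.41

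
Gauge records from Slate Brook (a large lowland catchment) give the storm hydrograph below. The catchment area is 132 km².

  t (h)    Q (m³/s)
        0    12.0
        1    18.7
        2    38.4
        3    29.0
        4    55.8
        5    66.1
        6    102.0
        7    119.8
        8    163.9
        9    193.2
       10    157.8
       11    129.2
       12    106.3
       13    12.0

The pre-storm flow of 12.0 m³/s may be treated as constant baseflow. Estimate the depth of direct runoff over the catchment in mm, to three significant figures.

d ≈ 28.3 mm

Direct runoff: 0.0, 6.7, 26.4, 17.0, 43.8, 54.1, 90.0, 107.8, 151.9, 181.2, 145.8, 117.2, 94.3, 0.0 m³/s; ΣQ_DR = 1036 m³/s.
V = ΣQ_DR · Δt = 1036 × 3600 s = 3.730 × 10^6 m³.
Over A = 132 km², depth = V / A = 28.3 mm.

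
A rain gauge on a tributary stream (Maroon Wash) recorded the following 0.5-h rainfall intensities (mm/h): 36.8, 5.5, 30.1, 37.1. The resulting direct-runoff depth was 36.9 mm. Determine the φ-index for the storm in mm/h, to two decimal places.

φ ≈ 10.07 mm/h

Only the 3 blocks with intensity above φ contribute runoff: 36.8, 30.1, 37.1 mm/h.
Σ(I−φ)·Δt = d  ⇒  (36.8+30.1+37.1 − 3φ)·0.5 = 36.9
φ = (104.0 − 36.9/0.5) / 3 = 10.07 mm/h.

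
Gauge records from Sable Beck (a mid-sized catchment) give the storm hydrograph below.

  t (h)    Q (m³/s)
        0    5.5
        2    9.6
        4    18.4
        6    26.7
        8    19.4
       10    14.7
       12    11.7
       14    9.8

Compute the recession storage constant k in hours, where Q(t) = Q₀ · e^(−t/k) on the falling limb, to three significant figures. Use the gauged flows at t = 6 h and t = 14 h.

k ≈ 7.98 h

On the falling limb, Q drops from 26.7 to 9.8 m³/s between t = 6 h and t = 14 h (Δt = 8 h).
k = −Δt / ln(Q₂/Q₁) = −8 / ln(9.8/26.7) = 7.98 h.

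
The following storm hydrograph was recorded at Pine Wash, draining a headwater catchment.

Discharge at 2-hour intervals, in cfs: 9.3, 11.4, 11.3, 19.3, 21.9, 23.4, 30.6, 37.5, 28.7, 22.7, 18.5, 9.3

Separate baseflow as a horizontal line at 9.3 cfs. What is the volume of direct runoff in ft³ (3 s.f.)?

V ≈ 9.53 × 10^5 ft³

Direct-runoff ordinates (Q − Q_b): 0.0, 2.1, 2.0, 10.0, 12.6, 14.1, 21.3, 28.2, 19.4, 13.4, 9.2, 0.0 cfs.
ΣQ_DR = 132.3 cfs.
With Δt = 2 h = 7200 s, V = ΣQ_DR · Δt = 132.3 × 7200 = 9.53 × 10^5 ft³.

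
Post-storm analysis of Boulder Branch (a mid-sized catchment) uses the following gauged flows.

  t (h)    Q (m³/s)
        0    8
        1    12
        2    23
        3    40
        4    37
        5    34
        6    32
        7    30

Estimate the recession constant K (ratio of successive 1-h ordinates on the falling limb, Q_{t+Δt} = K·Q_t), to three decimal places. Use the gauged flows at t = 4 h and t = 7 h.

Using the recession-limb readings at t = 4 h and t = 7 h: Q falls from 37 to 30 m³/s over 3 intervals.
K = (Q₂/Q₁)^(1/3) = (30/37)^(1/3) = 0.932.

K ≈ 0.932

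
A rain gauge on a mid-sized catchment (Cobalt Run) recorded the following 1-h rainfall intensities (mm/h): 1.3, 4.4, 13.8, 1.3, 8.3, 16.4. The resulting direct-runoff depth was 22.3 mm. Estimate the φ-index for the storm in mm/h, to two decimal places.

Only the 3 blocks with intensity above φ contribute runoff: 13.8, 8.3, 16.4 mm/h.
Σ(I−φ)·Δt = d  ⇒  (13.8+8.3+16.4 − 3φ)·1 = 22.3
φ = (38.50 − 22.3/1) / 3 = 5.40 mm/h.

φ ≈ 5.40 mm/h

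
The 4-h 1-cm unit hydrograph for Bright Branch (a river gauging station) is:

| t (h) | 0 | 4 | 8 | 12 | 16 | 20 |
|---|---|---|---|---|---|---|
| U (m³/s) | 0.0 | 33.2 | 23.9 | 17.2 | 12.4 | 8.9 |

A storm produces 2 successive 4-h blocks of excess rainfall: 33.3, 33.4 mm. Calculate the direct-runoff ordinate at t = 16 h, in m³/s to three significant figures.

By discrete convolution, Q_j = Σ (P_i / 10 mm) · U_{j−i}.
At t = 16 h (j=4): Q = (33.3/10)·12.4 + (33.4/10)·17.2 = 98.7 m³/s.

Q ≈ 98.7 m³/s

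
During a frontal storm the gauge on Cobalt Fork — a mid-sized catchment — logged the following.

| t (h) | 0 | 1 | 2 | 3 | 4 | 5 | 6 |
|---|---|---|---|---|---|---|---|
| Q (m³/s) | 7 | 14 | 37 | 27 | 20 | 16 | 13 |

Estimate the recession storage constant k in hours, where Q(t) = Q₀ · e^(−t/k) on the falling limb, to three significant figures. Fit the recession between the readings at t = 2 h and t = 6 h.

On the falling limb, Q drops from 37 to 13 m³/s between t = 2 h and t = 6 h (Δt = 4 h).
k = −Δt / ln(Q₂/Q₁) = −4 / ln(13/37) = 3.82 h.

k ≈ 3.82 h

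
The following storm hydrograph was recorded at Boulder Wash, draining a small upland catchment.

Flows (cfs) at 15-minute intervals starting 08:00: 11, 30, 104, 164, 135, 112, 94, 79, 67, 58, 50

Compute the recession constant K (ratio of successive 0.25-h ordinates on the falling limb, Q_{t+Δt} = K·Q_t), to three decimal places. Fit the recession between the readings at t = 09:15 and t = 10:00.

Using the recession-limb readings at t = 09:15 and t = 10:00: Q falls from 112 to 67 cfs over 3 intervals.
K = (Q₂/Q₁)^(1/3) = (67/112)^(1/3) = 0.843.

K ≈ 0.843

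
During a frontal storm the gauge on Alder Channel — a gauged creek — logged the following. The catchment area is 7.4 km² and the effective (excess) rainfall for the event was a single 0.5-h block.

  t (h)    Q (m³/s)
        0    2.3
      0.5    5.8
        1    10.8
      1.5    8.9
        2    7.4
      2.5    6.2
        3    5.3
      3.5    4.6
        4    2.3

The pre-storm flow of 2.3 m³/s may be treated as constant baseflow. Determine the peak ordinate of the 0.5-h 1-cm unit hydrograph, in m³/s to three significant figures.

Direct runoff: 0.0, 3.5, 8.5, 6.6, 5.1, 3.9, 3.0, 2.3, 0.0 m³/s; ΣQ_DR = 32.90 m³/s, peak = 8.5 m³/s.
Runoff depth d = ΣQ_DR·Δt / A = 32.90 × 1800 / (7.4 km²) = 8.003 mm.
The 1-cm UH is the DRH scaled by (10 mm)/d, so U_p = 8.5 × 10/8.003 = 10.6 m³/s.

U_p ≈ 10.6 m³/s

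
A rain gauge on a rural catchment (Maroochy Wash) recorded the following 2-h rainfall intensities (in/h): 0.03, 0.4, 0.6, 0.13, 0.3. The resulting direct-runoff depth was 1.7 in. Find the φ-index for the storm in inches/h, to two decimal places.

φ ≈ 0.15 in/h

Only the 3 blocks with intensity above φ contribute runoff: 0.4, 0.6, 0.3 in/h.
Σ(I−φ)·Δt = d  ⇒  (0.4+0.6+0.3 − 3φ)·2 = 1.7
φ = (1.300 − 1.7/2) / 3 = 0.15 in/h.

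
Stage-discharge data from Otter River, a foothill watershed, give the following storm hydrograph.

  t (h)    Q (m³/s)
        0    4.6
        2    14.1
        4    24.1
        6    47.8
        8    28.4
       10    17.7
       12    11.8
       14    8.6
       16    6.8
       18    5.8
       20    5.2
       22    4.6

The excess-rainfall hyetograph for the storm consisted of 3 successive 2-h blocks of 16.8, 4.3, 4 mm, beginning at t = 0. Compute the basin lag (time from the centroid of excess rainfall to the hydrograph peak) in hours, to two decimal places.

Centroid of excess rainfall: t_c = Σ P_i·t̄_i / ΣP_i = 1.9801 h (block centres at 1, 3, 5 h).
Hydrograph peak occurs at t = 6 h, so basin lag t_L = 6 − 1.9801 = 4.02 h.

t_L ≈ 4.02 h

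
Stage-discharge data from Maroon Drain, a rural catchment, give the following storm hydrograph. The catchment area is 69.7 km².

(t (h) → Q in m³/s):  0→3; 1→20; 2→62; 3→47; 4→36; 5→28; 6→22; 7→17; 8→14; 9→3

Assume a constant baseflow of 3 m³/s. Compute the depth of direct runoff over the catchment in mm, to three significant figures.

d ≈ 11.5 mm

Direct runoff: 0.0, 17.0, 59.0, 44.0, 33.0, 25.0, 19.0, 14.0, 11.0, 0.0 m³/s; ΣQ_DR = 222.0 m³/s.
V = ΣQ_DR · Δt = 222.0 × 3600 s = 7.992 × 10^5 m³.
Over A = 69.7 km², depth = V / A = 11.5 mm.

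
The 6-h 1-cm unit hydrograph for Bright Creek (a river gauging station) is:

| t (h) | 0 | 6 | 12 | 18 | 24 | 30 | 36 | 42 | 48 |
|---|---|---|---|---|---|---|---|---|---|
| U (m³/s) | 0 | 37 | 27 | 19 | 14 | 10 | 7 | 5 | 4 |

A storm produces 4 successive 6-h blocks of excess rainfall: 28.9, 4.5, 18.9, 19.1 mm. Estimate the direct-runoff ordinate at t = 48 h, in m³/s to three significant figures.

By discrete convolution, Q_j = Σ (P_i / 10 mm) · U_{j−i}.
At t = 48 h (j=8): Q = (28.9/10)·4 + (4.5/10)·5 + (18.9/10)·7 + (19.1/10)·10 = 46.1 m³/s.

Q ≈ 46.1 m³/s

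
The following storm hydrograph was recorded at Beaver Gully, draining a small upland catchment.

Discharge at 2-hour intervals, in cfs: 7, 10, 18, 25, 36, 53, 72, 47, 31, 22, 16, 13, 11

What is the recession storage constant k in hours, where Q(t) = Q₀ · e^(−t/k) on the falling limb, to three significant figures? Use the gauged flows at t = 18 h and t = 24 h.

k ≈ 8.66 h

On the falling limb, Q drops from 22 to 11 cfs between t = 18 h and t = 24 h (Δt = 6 h).
k = −Δt / ln(Q₂/Q₁) = −6 / ln(11/22) = 8.66 h.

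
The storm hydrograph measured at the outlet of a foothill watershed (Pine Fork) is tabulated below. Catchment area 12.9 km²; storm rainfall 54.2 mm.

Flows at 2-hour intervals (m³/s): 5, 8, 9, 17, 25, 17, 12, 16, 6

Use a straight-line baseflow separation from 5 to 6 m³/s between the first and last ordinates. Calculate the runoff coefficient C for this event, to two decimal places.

ΣQ_DR = 65.50 m³/s; V = ΣQ_DR·Δt = 4.716 × 10^5 m³.
Runoff depth d = V / A = 36.56 mm.
C = d / P = 36.56 / 54.2 = 0.67.

C ≈ 0.67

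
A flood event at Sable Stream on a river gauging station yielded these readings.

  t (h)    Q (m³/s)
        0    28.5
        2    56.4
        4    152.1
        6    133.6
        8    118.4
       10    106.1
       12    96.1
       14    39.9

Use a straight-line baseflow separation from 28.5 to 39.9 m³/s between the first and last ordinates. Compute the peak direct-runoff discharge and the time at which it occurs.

Q_p = 120.34 m³/s at t = 4 h

Subtracting baseflow gives direct-runoff ordinates: 0.00, 26.27, 120.34, 100.21, 83.39, 69.46, 57.83, 0.00 m³/s.
The maximum is 120.34 m³/s, occurring at the reading for t = 4 h.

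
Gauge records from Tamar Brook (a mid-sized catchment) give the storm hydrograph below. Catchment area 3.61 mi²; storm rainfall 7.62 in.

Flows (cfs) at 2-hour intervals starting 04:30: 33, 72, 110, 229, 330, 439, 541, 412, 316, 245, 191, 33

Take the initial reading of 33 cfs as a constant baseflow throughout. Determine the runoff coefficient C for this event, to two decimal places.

C ≈ 0.29

ΣQ_DR = 2555 cfs; V = ΣQ_DR·Δt = 1.840 × 10^7 ft³.
Runoff depth d = V / A = 2.193 in.
C = d / P = 2.193 / 7.62 = 0.29.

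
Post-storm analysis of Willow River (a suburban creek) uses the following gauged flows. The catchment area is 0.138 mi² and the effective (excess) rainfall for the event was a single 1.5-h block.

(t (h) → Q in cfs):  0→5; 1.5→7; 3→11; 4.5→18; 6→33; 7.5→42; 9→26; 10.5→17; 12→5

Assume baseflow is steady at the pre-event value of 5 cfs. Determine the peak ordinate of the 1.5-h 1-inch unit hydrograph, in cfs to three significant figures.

Direct runoff: 0.0, 2.0, 6.0, 13.0, 28.0, 37.0, 21.0, 12.0, 0.0 cfs; ΣQ_DR = 119.0 cfs, peak = 37.0 cfs.
Runoff depth d = ΣQ_DR·Δt / A = 119.0 × 5400 / (0.138 mi²) = 2.004 in.
The 1-inch UH is the DRH scaled by (1 in)/d, so U_p = 37.0 × 1/2.004 = 18.5 cfs.

U_p ≈ 18.5 cfs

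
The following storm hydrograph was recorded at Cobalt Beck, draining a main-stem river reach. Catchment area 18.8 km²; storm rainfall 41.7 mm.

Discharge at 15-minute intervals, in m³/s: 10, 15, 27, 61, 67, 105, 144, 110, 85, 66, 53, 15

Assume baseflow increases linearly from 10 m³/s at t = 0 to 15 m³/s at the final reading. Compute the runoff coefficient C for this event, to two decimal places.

C ≈ 0.70

ΣQ_DR = 608.0 m³/s; V = ΣQ_DR·Δt = 5.472 × 10^5 m³.
Runoff depth d = V / A = 29.11 mm.
C = d / P = 29.11 / 41.7 = 0.70.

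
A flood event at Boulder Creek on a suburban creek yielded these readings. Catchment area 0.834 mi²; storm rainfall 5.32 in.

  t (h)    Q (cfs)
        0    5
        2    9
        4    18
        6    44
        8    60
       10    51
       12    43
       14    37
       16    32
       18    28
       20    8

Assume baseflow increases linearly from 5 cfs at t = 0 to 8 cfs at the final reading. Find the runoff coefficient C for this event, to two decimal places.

C ≈ 0.18

ΣQ_DR = 263.5 cfs; V = ΣQ_DR·Δt = 1.897 × 10^6 ft³.
Runoff depth d = V / A = 0.9792 in.
C = d / P = 0.9792 / 5.32 = 0.18.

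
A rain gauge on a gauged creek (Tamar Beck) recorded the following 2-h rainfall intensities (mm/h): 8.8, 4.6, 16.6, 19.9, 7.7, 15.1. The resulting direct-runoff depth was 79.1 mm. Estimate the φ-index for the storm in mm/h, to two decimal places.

φ ≈ 5.71 mm/h

Only the 5 blocks with intensity above φ contribute runoff: 8.8, 16.6, 19.9, 7.7, 15.1 mm/h.
Σ(I−φ)·Δt = d  ⇒  (8.8+16.6+19.9+7.7+15.1 − 5φ)·2 = 79.1
φ = (68.10 − 79.1/2) / 5 = 5.71 mm/h.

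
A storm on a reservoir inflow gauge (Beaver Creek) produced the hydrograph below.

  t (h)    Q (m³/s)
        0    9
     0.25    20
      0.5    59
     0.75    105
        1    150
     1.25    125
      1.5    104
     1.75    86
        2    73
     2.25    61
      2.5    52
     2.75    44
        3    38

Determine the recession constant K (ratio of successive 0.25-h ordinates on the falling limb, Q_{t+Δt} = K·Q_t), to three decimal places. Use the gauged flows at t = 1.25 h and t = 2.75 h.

K ≈ 0.840

Using the recession-limb readings at t = 1.25 h and t = 2.75 h: Q falls from 125 to 44 m³/s over 6 intervals.
K = (Q₂/Q₁)^(1/6) = (44/125)^(1/6) = 0.840.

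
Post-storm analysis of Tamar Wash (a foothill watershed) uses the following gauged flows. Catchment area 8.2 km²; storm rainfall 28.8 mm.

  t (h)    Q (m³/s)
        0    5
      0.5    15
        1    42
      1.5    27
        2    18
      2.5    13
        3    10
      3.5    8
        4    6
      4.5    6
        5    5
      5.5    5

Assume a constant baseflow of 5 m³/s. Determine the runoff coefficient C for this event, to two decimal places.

C ≈ 0.76

ΣQ_DR = 100.0 m³/s; V = ΣQ_DR·Δt = 1.800 × 10^5 m³.
Runoff depth d = V / A = 21.95 mm.
C = d / P = 21.95 / 28.8 = 0.76.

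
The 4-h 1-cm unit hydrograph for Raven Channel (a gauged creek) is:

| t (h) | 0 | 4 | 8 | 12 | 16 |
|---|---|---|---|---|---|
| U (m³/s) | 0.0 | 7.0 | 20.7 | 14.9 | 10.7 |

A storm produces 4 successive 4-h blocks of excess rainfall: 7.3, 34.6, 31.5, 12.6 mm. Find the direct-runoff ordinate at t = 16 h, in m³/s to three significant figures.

Q ≈ 133 m³/s

By discrete convolution, Q_j = Σ (P_i / 10 mm) · U_{j−i}.
At t = 16 h (j=4): Q = (7.3/10)·10.7 + (34.6/10)·14.9 + (31.5/10)·20.7 + (12.6/10)·7.0 = 133 m³/s.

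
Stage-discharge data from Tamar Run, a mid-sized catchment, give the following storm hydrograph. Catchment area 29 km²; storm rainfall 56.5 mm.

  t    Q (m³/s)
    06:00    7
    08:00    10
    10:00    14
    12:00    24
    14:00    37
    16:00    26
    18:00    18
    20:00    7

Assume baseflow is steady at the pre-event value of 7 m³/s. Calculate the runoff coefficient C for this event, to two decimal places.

ΣQ_DR = 87.00 m³/s; V = ΣQ_DR·Δt = 6.264 × 10^5 m³.
Runoff depth d = V / A = 21.60 mm.
C = d / P = 21.60 / 56.5 = 0.38.

C ≈ 0.38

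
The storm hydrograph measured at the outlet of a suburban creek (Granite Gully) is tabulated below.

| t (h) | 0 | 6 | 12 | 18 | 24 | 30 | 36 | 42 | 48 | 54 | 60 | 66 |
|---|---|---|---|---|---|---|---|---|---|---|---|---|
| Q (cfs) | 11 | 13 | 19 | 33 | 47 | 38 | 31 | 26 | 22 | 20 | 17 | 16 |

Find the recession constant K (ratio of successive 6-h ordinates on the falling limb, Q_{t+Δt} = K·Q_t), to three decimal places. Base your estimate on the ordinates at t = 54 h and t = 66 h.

K ≈ 0.894

Using the recession-limb readings at t = 54 h and t = 66 h: Q falls from 20 to 16 cfs over 2 intervals.
K = (Q₂/Q₁)^(1/2) = (16/20)^(1/2) = 0.894.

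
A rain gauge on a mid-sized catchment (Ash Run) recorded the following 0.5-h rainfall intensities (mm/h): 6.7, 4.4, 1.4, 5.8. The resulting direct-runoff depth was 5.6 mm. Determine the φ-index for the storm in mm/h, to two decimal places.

φ ≈ 1.90 mm/h

Only the 3 blocks with intensity above φ contribute runoff: 6.7, 4.4, 5.8 mm/h.
Σ(I−φ)·Δt = d  ⇒  (6.7+4.4+5.8 − 3φ)·0.5 = 5.6
φ = (16.90 − 5.6/0.5) / 3 = 1.90 mm/h.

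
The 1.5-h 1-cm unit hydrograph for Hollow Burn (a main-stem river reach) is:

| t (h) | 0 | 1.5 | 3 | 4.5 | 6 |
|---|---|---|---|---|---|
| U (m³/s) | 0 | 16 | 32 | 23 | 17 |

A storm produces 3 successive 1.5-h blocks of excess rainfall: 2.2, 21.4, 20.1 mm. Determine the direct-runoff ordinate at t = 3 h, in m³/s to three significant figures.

Q ≈ 41.3 m³/s

By discrete convolution, Q_j = Σ (P_i / 10 mm) · U_{j−i}.
At t = 3 h (j=2): Q = (2.2/10)·32 + (21.4/10)·16 + (20.1/10)·0 = 41.3 m³/s.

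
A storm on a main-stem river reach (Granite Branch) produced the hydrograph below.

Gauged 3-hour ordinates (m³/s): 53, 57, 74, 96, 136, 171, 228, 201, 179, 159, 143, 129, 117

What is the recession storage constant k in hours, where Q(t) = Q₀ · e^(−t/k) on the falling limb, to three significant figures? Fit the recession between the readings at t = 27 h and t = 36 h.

k ≈ 29.3 h

On the falling limb, Q drops from 159 to 117 m³/s between t = 27 h and t = 36 h (Δt = 9 h).
k = −Δt / ln(Q₂/Q₁) = −9 / ln(117/159) = 29.3 h.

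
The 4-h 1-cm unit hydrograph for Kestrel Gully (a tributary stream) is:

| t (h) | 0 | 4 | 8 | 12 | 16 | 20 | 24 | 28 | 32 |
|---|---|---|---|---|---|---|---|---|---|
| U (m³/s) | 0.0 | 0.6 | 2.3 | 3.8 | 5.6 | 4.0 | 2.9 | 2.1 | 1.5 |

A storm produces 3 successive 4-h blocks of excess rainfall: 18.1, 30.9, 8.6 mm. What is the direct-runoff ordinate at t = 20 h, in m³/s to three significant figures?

Q ≈ 27.8 m³/s

By discrete convolution, Q_j = Σ (P_i / 10 mm) · U_{j−i}.
At t = 20 h (j=5): Q = (18.1/10)·4.0 + (30.9/10)·5.6 + (8.6/10)·3.8 = 27.8 m³/s.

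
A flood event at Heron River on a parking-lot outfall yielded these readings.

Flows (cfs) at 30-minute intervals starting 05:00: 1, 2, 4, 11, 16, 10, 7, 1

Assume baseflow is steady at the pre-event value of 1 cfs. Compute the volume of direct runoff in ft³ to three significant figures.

V ≈ 79200 ft³

Direct-runoff ordinates (Q − Q_b): 0.0, 1.0, 3.0, 10.0, 15.0, 9.0, 6.0, 0.0 cfs.
ΣQ_DR = 44.00 cfs.
With Δt = 0.5 h = 1800 s, V = ΣQ_DR · Δt = 44.00 × 1800 = 79200 ft³.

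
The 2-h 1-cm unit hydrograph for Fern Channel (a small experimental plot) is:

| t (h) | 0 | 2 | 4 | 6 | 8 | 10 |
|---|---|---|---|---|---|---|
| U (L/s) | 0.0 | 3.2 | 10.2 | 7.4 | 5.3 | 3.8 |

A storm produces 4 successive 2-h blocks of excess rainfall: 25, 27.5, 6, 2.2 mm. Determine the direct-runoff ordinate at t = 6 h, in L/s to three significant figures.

Q ≈ 48.5 L/s

By discrete convolution, Q_j = Σ (P_i / 10 mm) · U_{j−i}.
At t = 6 h (j=3): Q = (25/10)·7.4 + (27.5/10)·10.2 + (6/10)·3.2 + (2.2/10)·0.0 = 48.5 L/s.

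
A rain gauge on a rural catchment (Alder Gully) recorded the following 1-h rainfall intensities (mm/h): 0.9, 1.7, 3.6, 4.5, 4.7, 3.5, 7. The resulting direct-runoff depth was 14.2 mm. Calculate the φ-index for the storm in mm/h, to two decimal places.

φ ≈ 1.82 mm/h

Only the 5 blocks with intensity above φ contribute runoff: 3.6, 4.5, 4.7, 3.5, 7 mm/h.
Σ(I−φ)·Δt = d  ⇒  (3.6+4.5+4.7+3.5+7 − 5φ)·1 = 14.2
φ = (23.30 − 14.2/1) / 5 = 1.82 mm/h.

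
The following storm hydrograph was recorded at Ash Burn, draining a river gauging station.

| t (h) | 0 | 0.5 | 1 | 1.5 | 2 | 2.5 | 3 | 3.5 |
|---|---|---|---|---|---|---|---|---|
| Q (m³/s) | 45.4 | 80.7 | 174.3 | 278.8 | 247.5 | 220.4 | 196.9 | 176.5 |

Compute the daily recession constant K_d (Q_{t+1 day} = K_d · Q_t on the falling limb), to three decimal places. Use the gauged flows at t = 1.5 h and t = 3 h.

K_d ≈ 0.004

Between t = 1.5 h and t = 3 h the flow falls from 278.8 to 196.9 m³/s over 3×0.5 h = 1.5 h.
Per-interval ratio K = (196.9/278.8)^(1/3) = 0.8905; K_d = K^(24/0.5) = 0.004.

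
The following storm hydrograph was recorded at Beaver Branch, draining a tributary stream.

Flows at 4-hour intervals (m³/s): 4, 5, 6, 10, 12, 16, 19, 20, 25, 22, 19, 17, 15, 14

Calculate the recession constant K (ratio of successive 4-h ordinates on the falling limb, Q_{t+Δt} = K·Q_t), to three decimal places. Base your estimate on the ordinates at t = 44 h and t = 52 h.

Using the recession-limb readings at t = 44 h and t = 52 h: Q falls from 17 to 14 m³/s over 2 intervals.
K = (Q₂/Q₁)^(1/2) = (14/17)^(1/2) = 0.907.

K ≈ 0.907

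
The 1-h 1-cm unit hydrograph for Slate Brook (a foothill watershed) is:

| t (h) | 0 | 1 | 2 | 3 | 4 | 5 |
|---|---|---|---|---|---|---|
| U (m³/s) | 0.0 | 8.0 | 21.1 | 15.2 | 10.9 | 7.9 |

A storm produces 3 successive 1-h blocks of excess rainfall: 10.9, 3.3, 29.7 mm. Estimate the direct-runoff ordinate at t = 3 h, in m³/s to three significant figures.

Q ≈ 47.3 m³/s

By discrete convolution, Q_j = Σ (P_i / 10 mm) · U_{j−i}.
At t = 3 h (j=3): Q = (10.9/10)·15.2 + (3.3/10)·21.1 + (29.7/10)·8.0 = 47.3 m³/s.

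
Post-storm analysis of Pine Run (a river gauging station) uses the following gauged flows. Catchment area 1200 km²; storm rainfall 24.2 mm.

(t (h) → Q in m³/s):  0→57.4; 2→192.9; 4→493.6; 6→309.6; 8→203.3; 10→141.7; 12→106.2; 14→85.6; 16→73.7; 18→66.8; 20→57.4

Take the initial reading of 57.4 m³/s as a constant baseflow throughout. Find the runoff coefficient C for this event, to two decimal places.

ΣQ_DR = 1157 m³/s; V = ΣQ_DR·Δt = 8.329 × 10^6 m³.
Runoff depth d = V / A = 6.941 mm.
C = d / P = 6.941 / 24.2 = 0.29.

C ≈ 0.29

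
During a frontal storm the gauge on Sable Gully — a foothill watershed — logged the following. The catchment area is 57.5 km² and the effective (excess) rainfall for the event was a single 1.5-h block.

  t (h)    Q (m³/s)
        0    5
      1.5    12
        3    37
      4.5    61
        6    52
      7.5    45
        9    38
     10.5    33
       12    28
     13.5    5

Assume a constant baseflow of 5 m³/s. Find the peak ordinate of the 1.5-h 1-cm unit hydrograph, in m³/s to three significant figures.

Direct runoff: 0.0, 7.0, 32.0, 56.0, 47.0, 40.0, 33.0, 28.0, 23.0, 0.0 m³/s; ΣQ_DR = 266.0 m³/s, peak = 56.0 m³/s.
Runoff depth d = ΣQ_DR·Δt / A = 266.0 × 5400 / (57.5 km²) = 24.98 mm.
The 1-cm UH is the DRH scaled by (10 mm)/d, so U_p = 56.0 × 10/24.98 = 22.4 m³/s.

U_p ≈ 22.4 m³/s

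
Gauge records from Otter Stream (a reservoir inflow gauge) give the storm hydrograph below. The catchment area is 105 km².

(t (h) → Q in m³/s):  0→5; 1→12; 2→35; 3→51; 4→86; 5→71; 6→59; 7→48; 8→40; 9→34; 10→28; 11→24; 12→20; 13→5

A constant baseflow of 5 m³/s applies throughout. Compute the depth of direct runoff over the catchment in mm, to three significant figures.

Direct runoff: 0.0, 7.0, 30.0, 46.0, 81.0, 66.0, 54.0, 43.0, 35.0, 29.0, 23.0, 19.0, 15.0, 0.0 m³/s; ΣQ_DR = 448.0 m³/s.
V = ΣQ_DR · Δt = 448.0 × 3600 s = 1.613 × 10^6 m³.
Over A = 105 km², depth = V / A = 15.4 mm.

d ≈ 15.4 mm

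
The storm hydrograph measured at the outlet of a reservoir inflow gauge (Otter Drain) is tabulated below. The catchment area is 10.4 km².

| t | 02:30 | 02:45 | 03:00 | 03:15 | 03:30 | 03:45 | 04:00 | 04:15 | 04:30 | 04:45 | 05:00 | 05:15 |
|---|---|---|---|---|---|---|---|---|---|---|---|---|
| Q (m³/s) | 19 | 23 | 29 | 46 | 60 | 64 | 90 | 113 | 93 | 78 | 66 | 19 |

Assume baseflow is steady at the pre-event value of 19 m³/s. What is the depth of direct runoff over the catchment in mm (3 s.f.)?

d ≈ 40.8 mm

Direct runoff: 0.0, 4.0, 10.0, 27.0, 41.0, 45.0, 71.0, 94.0, 74.0, 59.0, 47.0, 0.0 m³/s; ΣQ_DR = 472.0 m³/s.
V = ΣQ_DR · Δt = 472.0 × 900 s = 4.248 × 10^5 m³.
Over A = 10.4 km², depth = V / A = 40.8 mm.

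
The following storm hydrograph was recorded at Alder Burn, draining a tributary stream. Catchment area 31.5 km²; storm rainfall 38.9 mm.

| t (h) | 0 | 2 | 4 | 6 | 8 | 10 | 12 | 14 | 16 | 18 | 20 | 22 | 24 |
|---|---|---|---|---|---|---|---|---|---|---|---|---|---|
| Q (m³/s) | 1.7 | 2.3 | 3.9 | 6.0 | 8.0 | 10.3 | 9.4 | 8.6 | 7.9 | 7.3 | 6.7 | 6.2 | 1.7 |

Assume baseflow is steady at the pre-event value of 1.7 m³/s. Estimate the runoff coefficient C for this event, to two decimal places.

C ≈ 0.34

ΣQ_DR = 57.90 m³/s; V = ΣQ_DR·Δt = 4.169 × 10^5 m³.
Runoff depth d = V / A = 13.23 mm.
C = d / P = 13.23 / 38.9 = 0.34.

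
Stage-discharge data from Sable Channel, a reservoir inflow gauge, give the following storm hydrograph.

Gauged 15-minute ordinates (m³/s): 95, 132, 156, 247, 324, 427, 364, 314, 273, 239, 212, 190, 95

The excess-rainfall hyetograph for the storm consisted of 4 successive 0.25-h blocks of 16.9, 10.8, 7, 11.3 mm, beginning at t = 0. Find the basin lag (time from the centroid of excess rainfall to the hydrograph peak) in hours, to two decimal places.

Centroid of excess rainfall: t_c = Σ P_i·t̄_i / ΣP_i = 0.4440 h (block centres at 0.125, 0.375, 0.625, 0.875 h).
Hydrograph peak occurs at t = 1.25 h, so basin lag t_L = 1.25 − 0.4440 = 0.81 h.

t_L ≈ 0.81 h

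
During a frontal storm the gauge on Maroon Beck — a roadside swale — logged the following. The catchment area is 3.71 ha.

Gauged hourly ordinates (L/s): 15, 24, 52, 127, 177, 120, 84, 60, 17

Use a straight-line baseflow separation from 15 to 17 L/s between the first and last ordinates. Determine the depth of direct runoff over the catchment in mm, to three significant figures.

d ≈ 51.6 mm

Direct runoff: 0.00, 8.75, 36.50, 111.25, 161.00, 103.75, 67.50, 43.25, 0.00 L/s; ΣQ_DR = 532.0 L/s.
V = ΣQ_DR · Δt = 532.0 × 3600 s = 1.915 × 10^6 L.
Over A = 3.71 ha, depth = V / A = 51.6 mm.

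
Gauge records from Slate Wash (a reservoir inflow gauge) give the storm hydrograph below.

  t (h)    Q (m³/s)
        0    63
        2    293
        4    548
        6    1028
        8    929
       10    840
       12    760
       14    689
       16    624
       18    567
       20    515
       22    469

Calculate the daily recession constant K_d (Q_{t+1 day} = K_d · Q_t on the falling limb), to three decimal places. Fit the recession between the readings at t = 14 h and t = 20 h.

Between t = 14 h and t = 20 h the flow falls from 689 to 515 m³/s over 3×2 h = 6 h.
Per-interval ratio K = (515/689)^(1/3) = 0.9075; K_d = K^(24/2) = 0.312.

K_d ≈ 0.312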